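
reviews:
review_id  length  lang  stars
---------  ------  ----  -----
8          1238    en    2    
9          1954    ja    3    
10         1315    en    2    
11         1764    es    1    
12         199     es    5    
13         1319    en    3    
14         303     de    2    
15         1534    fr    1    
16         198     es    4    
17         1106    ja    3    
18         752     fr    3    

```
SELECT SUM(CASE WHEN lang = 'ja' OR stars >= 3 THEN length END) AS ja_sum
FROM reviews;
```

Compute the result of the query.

5528

review_id=8: ✗
review_id=9: ✓ → 1954
review_id=10: ✗
review_id=11: ✗
review_id=12: ✓ → 199
review_id=13: ✓ → 1319
review_id=14: ✗
review_id=15: ✗
review_id=16: ✓ → 198
review_id=17: ✓ → 1106
review_id=18: ✓ → 752
ja_sum = 1954 + 199 + 1319 + 198 + 1106 + 752 = 5528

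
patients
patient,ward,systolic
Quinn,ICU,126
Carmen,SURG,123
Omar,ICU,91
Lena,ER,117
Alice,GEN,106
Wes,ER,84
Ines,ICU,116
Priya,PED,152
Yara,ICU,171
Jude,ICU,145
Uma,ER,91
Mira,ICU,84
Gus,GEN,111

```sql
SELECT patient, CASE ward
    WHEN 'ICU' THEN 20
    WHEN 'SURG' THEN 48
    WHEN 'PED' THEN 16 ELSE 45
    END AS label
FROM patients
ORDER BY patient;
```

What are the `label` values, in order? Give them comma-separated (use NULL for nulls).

patient=Alice: ELSE → 45
patient=Carmen: ward='SURG' → 48
patient=Gus: ELSE → 45
patient=Ines: ward='ICU' → 20
patient=Jude: ward='ICU' → 20
patient=Lena: ELSE → 45
patient=Mira: ward='ICU' → 20
patient=Omar: ward='ICU' → 20
patient=Priya: ward='PED' → 16
patient=Quinn: ward='ICU' → 20
patient=Uma: ELSE → 45
patient=Wes: ELSE → 45
patient=Yara: ward='ICU' → 20

45, 48, 45, 20, 20, 45, 20, 20, 16, 20, 45, 45, 20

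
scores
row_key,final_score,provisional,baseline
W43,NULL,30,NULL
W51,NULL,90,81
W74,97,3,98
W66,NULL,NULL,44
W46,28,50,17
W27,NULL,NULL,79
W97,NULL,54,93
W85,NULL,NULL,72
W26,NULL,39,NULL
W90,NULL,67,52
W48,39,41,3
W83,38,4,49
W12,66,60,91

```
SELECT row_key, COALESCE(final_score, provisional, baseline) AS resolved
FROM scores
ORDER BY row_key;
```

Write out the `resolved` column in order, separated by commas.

66, 39, 79, 30, 28, 39, 90, 44, 97, 38, 72, 67, 54

row_key=W12: final_score=66 → 66
row_key=W26: final_score=NULL, provisional=39 → 39
row_key=W27: final_score=NULL, provisional=NULL, baseline=79 → 79
row_key=W43: final_score=NULL, provisional=30 → 30
row_key=W46: final_score=28 → 28
row_key=W48: final_score=39 → 39
row_key=W51: final_score=NULL, provisional=90 → 90
row_key=W66: final_score=NULL, provisional=NULL, baseline=44 → 44
row_key=W74: final_score=97 → 97
row_key=W83: final_score=38 → 38
row_key=W85: final_score=NULL, provisional=NULL, baseline=72 → 72
row_key=W90: final_score=NULL, provisional=67 → 67
row_key=W97: final_score=NULL, provisional=54 → 54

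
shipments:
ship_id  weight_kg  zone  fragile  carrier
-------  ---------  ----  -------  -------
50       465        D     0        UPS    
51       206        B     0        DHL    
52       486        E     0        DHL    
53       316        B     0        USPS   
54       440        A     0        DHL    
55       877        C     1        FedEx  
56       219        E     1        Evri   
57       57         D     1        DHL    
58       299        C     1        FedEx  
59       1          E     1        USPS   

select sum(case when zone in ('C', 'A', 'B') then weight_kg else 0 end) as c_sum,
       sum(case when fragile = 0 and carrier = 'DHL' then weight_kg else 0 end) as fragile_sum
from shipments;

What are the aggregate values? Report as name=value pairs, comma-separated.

[c_sum: zone in ('C', 'A', 'B')]
ship_id=50: ✗
ship_id=51: ✓ → 206
ship_id=52: ✗
ship_id=53: ✓ → 316
ship_id=54: ✓ → 440
ship_id=55: ✓ → 877
ship_id=56: ✗
ship_id=57: ✗
ship_id=58: ✓ → 299
ship_id=59: ✗
c_sum = 206 + 316 + 440 + 877 + 299 = 2138
—
[fragile_sum: fragile = 0 and carrier = 'DHL']
ship_id=50: ✗
ship_id=51: ✓ → 206
ship_id=52: ✓ → 486
ship_id=53: ✗
ship_id=54: ✓ → 440
ship_id=55: ✗
ship_id=56: ✗
ship_id=57: ✗
ship_id=58: ✗
ship_id=59: ✗
fragile_sum = 206 + 486 + 440 = 1132

c_sum=2138, fragile_sum=1132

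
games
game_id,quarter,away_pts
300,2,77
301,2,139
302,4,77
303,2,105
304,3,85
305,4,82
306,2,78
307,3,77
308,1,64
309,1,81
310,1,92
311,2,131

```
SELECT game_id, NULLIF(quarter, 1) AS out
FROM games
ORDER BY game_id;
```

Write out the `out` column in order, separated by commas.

2, 2, 4, 2, 3, 4, 2, 3, NULL, NULL, NULL, 2

game_id=300: quarter=2 vs 1: differ → 2
game_id=301: quarter=2 vs 1: differ → 2
game_id=302: quarter=4 vs 1: differ → 4
game_id=303: quarter=2 vs 1: differ → 2
game_id=304: quarter=3 vs 1: differ → 3
game_id=305: quarter=4 vs 1: differ → 4
game_id=306: quarter=2 vs 1: differ → 2
game_id=307: quarter=3 vs 1: differ → 3
game_id=308: quarter=1 vs 1: equal → NULL
game_id=309: quarter=1 vs 1: equal → NULL
game_id=310: quarter=1 vs 1: equal → NULL
game_id=311: quarter=2 vs 1: differ → 2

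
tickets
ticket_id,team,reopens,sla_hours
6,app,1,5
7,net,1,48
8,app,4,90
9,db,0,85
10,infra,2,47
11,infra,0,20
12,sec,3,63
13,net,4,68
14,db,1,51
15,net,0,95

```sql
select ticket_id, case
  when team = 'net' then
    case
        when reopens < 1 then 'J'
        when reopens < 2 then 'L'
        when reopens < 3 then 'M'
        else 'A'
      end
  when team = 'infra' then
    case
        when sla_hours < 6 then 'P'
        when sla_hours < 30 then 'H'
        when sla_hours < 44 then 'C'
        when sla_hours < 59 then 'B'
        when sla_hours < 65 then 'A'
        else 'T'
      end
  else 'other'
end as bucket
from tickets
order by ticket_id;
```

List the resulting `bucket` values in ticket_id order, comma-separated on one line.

ticket_id=6: team='app' → outer ELSE → other
ticket_id=7: team='net' → inner[reopens < 2] → L
ticket_id=8: team='app' → outer ELSE → other
ticket_id=9: team='db' → outer ELSE → other
ticket_id=10: team='infra' → inner[sla_hours < 59] → B
ticket_id=11: team='infra' → inner[sla_hours < 30] → H
ticket_id=12: team='sec' → outer ELSE → other
ticket_id=13: team='net' → inner[ELSE] → A
ticket_id=14: team='db' → outer ELSE → other
ticket_id=15: team='net' → inner[reopens < 1] → J

other, L, other, other, B, H, other, A, other, J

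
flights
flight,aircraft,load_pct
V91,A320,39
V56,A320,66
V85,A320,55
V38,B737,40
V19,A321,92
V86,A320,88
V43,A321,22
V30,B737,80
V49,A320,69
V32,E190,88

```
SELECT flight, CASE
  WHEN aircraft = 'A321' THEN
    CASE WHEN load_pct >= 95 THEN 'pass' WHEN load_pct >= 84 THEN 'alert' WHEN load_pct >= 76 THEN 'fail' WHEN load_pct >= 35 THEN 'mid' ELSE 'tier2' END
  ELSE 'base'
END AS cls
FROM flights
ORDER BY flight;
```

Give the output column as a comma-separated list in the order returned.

alert, base, base, base, tier2, base, base, base, base, base

flight=V19: aircraft='A321' → inner[load_pct >= 84] → alert
flight=V30: aircraft='B737' → outer ELSE → base
flight=V32: aircraft='E190' → outer ELSE → base
flight=V38: aircraft='B737' → outer ELSE → base
flight=V43: aircraft='A321' → inner[ELSE] → tier2
flight=V49: aircraft='A320' → outer ELSE → base
flight=V56: aircraft='A320' → outer ELSE → base
flight=V85: aircraft='A320' → outer ELSE → base
flight=V86: aircraft='A320' → outer ELSE → base
flight=V91: aircraft='A320' → outer ELSE → base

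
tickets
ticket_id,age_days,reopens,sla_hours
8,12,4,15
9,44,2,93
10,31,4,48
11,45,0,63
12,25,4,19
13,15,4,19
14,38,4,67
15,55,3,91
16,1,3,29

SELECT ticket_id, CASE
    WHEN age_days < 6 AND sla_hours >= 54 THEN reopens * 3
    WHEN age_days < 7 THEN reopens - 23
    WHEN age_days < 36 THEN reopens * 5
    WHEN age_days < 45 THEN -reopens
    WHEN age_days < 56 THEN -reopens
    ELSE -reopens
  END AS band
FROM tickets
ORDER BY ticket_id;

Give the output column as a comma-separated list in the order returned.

20, -2, 20, 0, 20, 20, -4, -3, -20

ticket_id=8: age_days < 36 → 20
ticket_id=9: age_days < 45 → -2
ticket_id=10: age_days < 36 → 20
ticket_id=11: age_days < 56 → 0
ticket_id=12: age_days < 36 → 20
ticket_id=13: age_days < 36 → 20
ticket_id=14: age_days < 45 → -4
ticket_id=15: age_days < 56 → -3
ticket_id=16: age_days < 7 → -20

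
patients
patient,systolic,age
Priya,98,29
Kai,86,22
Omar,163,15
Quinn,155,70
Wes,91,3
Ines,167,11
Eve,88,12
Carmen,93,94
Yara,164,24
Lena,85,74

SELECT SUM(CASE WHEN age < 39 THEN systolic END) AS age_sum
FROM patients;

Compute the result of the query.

patient=Priya: ✓ → 98
patient=Kai: ✓ → 86
patient=Omar: ✓ → 163
patient=Quinn: ✗
patient=Wes: ✓ → 91
patient=Ines: ✓ → 167
patient=Eve: ✓ → 88
patient=Carmen: ✗
patient=Yara: ✓ → 164
patient=Lena: ✗
age_sum = 98 + 86 + 163 + 91 + 167 + 88 + 164 = 857

857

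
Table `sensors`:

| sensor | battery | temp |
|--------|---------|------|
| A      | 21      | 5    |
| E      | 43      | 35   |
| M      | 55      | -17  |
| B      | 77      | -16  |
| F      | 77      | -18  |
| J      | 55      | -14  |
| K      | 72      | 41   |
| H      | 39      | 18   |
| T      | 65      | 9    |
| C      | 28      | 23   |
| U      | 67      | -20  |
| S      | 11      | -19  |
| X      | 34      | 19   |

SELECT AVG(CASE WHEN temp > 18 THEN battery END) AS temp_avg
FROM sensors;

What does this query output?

sensor=A: ✗
sensor=E: ✓ → 43
sensor=M: ✗
sensor=B: ✗
sensor=F: ✗
sensor=J: ✗
sensor=K: ✓ → 72
sensor=H: ✗
sensor=T: ✗
sensor=C: ✓ → 28
sensor=U: ✗
sensor=S: ✗
sensor=X: ✓ → 34
temp_avg = (43 + 72 + 28 + 34) / 4 = 44.25

44.25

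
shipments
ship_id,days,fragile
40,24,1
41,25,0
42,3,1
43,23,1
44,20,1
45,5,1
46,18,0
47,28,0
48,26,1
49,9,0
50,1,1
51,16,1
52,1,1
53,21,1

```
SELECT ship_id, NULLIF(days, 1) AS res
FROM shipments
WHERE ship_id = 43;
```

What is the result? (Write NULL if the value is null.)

ship_id = 43: days=23, fragile=1.
days=23 vs 1: differ → 23

23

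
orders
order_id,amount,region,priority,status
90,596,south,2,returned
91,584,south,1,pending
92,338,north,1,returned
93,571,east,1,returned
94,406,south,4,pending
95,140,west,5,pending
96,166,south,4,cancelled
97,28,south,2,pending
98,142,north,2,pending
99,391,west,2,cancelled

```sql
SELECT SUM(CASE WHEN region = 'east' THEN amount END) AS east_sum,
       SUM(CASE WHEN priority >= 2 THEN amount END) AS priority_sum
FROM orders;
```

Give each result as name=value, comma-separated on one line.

[east_sum: region = 'east']
order_id=90: ✗
order_id=91: ✗
order_id=92: ✗
order_id=93: ✓ → 571
order_id=94: ✗
order_id=95: ✗
order_id=96: ✗
order_id=97: ✗
order_id=98: ✗
order_id=99: ✗
east_sum = 571
—
[priority_sum: priority >= 2]
order_id=90: ✓ → 596
order_id=91: ✗
order_id=92: ✗
order_id=93: ✗
order_id=94: ✓ → 406
order_id=95: ✓ → 140
order_id=96: ✓ → 166
order_id=97: ✓ → 28
order_id=98: ✓ → 142
order_id=99: ✓ → 391
priority_sum = 596 + 406 + 140 + 166 + 28 + 142 + 391 = 1869

east_sum=571, priority_sum=1869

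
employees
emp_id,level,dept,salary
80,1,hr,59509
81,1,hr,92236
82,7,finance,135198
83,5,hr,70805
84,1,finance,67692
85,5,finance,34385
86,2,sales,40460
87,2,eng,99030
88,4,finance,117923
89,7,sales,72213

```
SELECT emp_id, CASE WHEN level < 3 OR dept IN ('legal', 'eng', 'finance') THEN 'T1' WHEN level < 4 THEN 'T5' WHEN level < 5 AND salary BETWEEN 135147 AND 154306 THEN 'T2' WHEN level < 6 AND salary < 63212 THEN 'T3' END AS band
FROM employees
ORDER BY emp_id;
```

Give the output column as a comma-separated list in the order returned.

emp_id=80: level < 3 OR dept IN ('legal', 'eng', 'finance') → T1
emp_id=81: level < 3 OR dept IN ('legal', 'eng', 'finance') → T1
emp_id=82: level < 3 OR dept IN ('legal', 'eng', 'finance') → T1
emp_id=83: (no match → NULL) → NULL
emp_id=84: level < 3 OR dept IN ('legal', 'eng', 'finance') → T1
emp_id=85: level < 3 OR dept IN ('legal', 'eng', 'finance') → T1
emp_id=86: level < 3 OR dept IN ('legal', 'eng', 'finance') → T1
emp_id=87: level < 3 OR dept IN ('legal', 'eng', 'finance') → T1
emp_id=88: level < 3 OR dept IN ('legal', 'eng', 'finance') → T1
emp_id=89: (no match → NULL) → NULL

T1, T1, T1, NULL, T1, T1, T1, T1, T1, NULL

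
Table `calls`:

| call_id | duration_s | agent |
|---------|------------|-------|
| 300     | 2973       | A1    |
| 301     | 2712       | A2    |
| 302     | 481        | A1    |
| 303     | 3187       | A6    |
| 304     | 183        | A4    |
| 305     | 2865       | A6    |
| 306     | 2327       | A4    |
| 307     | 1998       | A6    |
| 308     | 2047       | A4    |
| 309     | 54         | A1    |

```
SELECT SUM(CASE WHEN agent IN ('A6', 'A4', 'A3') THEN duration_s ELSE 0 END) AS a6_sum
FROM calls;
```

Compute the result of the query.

call_id=300: ✗
call_id=301: ✗
call_id=302: ✗
call_id=303: ✓ → 3187
call_id=304: ✓ → 183
call_id=305: ✓ → 2865
call_id=306: ✓ → 2327
call_id=307: ✓ → 1998
call_id=308: ✓ → 2047
call_id=309: ✗
a6_sum = 3187 + 183 + 2865 + 2327 + 1998 + 2047 = 12607

12607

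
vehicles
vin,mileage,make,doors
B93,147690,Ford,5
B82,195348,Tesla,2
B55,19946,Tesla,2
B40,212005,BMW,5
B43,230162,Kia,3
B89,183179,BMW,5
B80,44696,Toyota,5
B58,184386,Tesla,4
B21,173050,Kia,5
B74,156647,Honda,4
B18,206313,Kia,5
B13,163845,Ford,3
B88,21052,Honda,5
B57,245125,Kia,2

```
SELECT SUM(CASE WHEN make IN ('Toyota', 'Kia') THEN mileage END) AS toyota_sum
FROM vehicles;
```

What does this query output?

vin=B93: ✗
vin=B82: ✗
vin=B55: ✗
vin=B40: ✗
vin=B43: ✓ → 230162
vin=B89: ✗
vin=B80: ✓ → 44696
vin=B58: ✗
vin=B21: ✓ → 173050
vin=B74: ✗
vin=B18: ✓ → 206313
vin=B13: ✗
vin=B88: ✗
vin=B57: ✓ → 245125
toyota_sum = 230162 + 44696 + 173050 + 206313 + 245125 = 899346

899346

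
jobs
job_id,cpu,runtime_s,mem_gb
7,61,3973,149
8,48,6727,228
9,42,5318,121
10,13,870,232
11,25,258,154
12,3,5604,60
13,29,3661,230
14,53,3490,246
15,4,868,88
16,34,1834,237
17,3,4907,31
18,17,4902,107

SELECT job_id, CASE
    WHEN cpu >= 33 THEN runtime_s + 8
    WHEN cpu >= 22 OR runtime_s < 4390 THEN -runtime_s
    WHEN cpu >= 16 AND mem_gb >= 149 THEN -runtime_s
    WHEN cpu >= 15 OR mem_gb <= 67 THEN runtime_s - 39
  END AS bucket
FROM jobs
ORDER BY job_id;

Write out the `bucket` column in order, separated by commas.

job_id=7: cpu >= 33 → 3981
job_id=8: cpu >= 33 → 6735
job_id=9: cpu >= 33 → 5326
job_id=10: cpu >= 22 OR runtime_s < 4390 → -870
job_id=11: cpu >= 22 OR runtime_s < 4390 → -258
job_id=12: cpu >= 15 OR mem_gb <= 67 → 5565
job_id=13: cpu >= 22 OR runtime_s < 4390 → -3661
job_id=14: cpu >= 33 → 3498
job_id=15: cpu >= 22 OR runtime_s < 4390 → -868
job_id=16: cpu >= 33 → 1842
job_id=17: cpu >= 15 OR mem_gb <= 67 → 4868
job_id=18: cpu >= 15 OR mem_gb <= 67 → 4863

3981, 6735, 5326, -870, -258, 5565, -3661, 3498, -868, 1842, 4868, 4863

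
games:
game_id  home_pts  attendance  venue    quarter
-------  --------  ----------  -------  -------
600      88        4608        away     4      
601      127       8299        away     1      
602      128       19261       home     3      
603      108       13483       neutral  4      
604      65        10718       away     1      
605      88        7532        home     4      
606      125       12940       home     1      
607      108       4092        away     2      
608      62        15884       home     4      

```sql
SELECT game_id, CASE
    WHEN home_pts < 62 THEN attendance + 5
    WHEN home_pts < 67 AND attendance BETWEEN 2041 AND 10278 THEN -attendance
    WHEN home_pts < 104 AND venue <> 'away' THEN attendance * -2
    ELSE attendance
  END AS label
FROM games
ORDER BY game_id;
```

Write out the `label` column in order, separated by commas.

4608, 8299, 19261, 13483, 10718, -15064, 12940, 4092, -31768

game_id=600: ELSE → 4608
game_id=601: ELSE → 8299
game_id=602: ELSE → 19261
game_id=603: ELSE → 13483
game_id=604: ELSE → 10718
game_id=605: home_pts < 104 AND venue <> 'away' → -15064
game_id=606: ELSE → 12940
game_id=607: ELSE → 4092
game_id=608: home_pts < 104 AND venue <> 'away' → -31768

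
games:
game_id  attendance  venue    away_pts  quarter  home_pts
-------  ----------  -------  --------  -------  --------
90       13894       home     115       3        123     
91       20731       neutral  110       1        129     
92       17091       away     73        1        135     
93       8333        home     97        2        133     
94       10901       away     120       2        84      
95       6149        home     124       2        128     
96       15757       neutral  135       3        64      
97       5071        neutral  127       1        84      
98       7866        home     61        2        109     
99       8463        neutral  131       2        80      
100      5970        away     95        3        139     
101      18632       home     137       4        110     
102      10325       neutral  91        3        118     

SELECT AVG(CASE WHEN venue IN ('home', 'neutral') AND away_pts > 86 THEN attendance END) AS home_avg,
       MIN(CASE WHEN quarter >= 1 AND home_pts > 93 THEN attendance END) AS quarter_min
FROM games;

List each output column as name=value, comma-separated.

[home_avg: venue IN ('home', 'neutral') AND away_pts > 86]
game_id=90: ✓ → 13894
game_id=91: ✓ → 20731
game_id=92: ✗
game_id=93: ✓ → 8333
game_id=94: ✗
game_id=95: ✓ → 6149
game_id=96: ✓ → 15757
game_id=97: ✓ → 5071
game_id=98: ✗
game_id=99: ✓ → 8463
game_id=100: ✗
game_id=101: ✓ → 18632
game_id=102: ✓ → 10325
home_avg = (13894 + 20731 + 8333 + 6149 + 15757 + 5071 + 8463 + 18632 + 10325) / 9 = 11928.3333333333
—
[quarter_min: quarter >= 1 AND home_pts > 93]
game_id=90: ✓ → 13894
game_id=91: ✓ → 20731
game_id=92: ✓ → 17091
game_id=93: ✓ → 8333
game_id=94: ✗
game_id=95: ✓ → 6149
game_id=96: ✗
game_id=97: ✗
game_id=98: ✓ → 7866
game_id=99: ✗
game_id=100: ✓ → 5970
game_id=101: ✓ → 18632
game_id=102: ✓ → 10325
quarter_min = MIN(13894, 20731, 17091, 8333, 6149, 7866, 5970, 18632, 10325) = 5970

home_avg=11928.3333333333, quarter_min=5970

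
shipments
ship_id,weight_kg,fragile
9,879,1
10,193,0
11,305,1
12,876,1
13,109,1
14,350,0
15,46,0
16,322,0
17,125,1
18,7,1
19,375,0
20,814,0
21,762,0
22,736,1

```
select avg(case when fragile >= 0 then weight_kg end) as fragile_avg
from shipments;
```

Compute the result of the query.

421.3571428571

ship_id=9: ✓ → 879
ship_id=10: ✓ → 193
ship_id=11: ✓ → 305
ship_id=12: ✓ → 876
ship_id=13: ✓ → 109
ship_id=14: ✓ → 350
ship_id=15: ✓ → 46
ship_id=16: ✓ → 322
ship_id=17: ✓ → 125
ship_id=18: ✓ → 7
ship_id=19: ✓ → 375
ship_id=20: ✓ → 814
ship_id=21: ✓ → 762
ship_id=22: ✓ → 736
fragile_avg = (879 + 193 + 305 + 876 + 109 + 350 + 46 + 322 + 125 + 7 + 375 + 814 + 762 + 736) / 14 = 421.3571428571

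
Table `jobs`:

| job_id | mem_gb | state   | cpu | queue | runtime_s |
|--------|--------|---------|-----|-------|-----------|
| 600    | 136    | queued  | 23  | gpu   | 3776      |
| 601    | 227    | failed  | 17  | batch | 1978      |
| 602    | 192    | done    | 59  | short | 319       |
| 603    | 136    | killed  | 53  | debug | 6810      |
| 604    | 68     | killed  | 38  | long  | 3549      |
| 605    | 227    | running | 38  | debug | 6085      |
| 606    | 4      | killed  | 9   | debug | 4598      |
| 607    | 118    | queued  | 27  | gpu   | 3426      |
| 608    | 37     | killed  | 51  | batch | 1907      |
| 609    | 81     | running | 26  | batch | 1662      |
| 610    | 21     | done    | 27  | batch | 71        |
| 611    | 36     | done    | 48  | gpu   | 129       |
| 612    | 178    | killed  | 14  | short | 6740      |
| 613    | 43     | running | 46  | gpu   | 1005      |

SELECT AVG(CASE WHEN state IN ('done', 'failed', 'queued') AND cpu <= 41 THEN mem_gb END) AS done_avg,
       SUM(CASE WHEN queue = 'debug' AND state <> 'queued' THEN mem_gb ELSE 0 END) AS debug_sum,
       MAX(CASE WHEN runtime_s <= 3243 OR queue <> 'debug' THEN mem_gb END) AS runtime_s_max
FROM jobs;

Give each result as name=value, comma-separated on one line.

[done_avg: state IN ('done', 'failed', 'queued') AND cpu <= 41]
job_id=600: ✓ → 136
job_id=601: ✓ → 227
job_id=602: ✗
job_id=603: ✗
job_id=604: ✗
job_id=605: ✗
job_id=606: ✗
job_id=607: ✓ → 118
job_id=608: ✗
job_id=609: ✗
job_id=610: ✓ → 21
job_id=611: ✗
job_id=612: ✗
job_id=613: ✗
done_avg = (136 + 227 + 118 + 21) / 4 = 125.5
—
[debug_sum: queue = 'debug' AND state <> 'queued']
job_id=600: ✗
job_id=601: ✗
job_id=602: ✗
job_id=603: ✓ → 136
job_id=604: ✗
job_id=605: ✓ → 227
job_id=606: ✓ → 4
job_id=607: ✗
job_id=608: ✗
job_id=609: ✗
job_id=610: ✗
job_id=611: ✗
job_id=612: ✗
job_id=613: ✗
debug_sum = 136 + 227 + 4 = 367
—
[runtime_s_max: runtime_s <= 3243 OR queue <> 'debug']
job_id=600: ✓ → 136
job_id=601: ✓ → 227
job_id=602: ✓ → 192
job_id=603: ✗
job_id=604: ✓ → 68
job_id=605: ✗
job_id=606: ✗
job_id=607: ✓ → 118
job_id=608: ✓ → 37
job_id=609: ✓ → 81
job_id=610: ✓ → 21
job_id=611: ✓ → 36
job_id=612: ✓ → 178
job_id=613: ✓ → 43
runtime_s_max = MAX(136, 227, 192, 68, 118, 37, 81, 21, 36, 178, 43) = 227

done_avg=125.5, debug_sum=367, runtime_s_max=227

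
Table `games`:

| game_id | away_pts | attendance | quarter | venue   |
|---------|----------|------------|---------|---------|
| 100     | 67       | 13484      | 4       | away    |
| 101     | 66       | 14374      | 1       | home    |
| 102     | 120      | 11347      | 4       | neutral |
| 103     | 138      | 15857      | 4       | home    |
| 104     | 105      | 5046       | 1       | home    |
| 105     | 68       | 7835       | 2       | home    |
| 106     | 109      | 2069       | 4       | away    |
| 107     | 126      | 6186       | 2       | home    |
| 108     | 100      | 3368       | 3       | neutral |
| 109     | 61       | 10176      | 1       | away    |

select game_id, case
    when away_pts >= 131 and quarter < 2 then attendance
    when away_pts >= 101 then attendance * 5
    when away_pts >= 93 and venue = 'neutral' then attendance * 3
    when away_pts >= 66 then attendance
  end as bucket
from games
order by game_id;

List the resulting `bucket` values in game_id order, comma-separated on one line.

13484, 14374, 56735, 79285, 25230, 7835, 10345, 30930, 10104, NULL

game_id=100: away_pts >= 66 → 13484
game_id=101: away_pts >= 66 → 14374
game_id=102: away_pts >= 101 → 56735
game_id=103: away_pts >= 101 → 79285
game_id=104: away_pts >= 101 → 25230
game_id=105: away_pts >= 66 → 7835
game_id=106: away_pts >= 101 → 10345
game_id=107: away_pts >= 101 → 30930
game_id=108: away_pts >= 93 and venue = 'neutral' → 10104
game_id=109: (no match → NULL) → NULL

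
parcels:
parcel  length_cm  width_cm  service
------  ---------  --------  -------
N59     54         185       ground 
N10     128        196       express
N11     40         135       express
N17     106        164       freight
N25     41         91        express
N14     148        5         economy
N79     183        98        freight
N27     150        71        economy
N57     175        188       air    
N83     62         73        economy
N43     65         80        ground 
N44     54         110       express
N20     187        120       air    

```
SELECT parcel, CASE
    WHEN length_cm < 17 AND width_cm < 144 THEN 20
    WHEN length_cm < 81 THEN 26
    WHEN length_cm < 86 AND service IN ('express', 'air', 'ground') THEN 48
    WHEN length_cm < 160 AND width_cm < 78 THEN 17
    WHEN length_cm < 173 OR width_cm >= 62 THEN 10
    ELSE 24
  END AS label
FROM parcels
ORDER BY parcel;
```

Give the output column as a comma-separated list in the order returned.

10, 26, 17, 10, 10, 26, 17, 26, 26, 10, 26, 10, 26

parcel=N10: length_cm < 173 OR width_cm >= 62 → 10
parcel=N11: length_cm < 81 → 26
parcel=N14: length_cm < 160 AND width_cm < 78 → 17
parcel=N17: length_cm < 173 OR width_cm >= 62 → 10
parcel=N20: length_cm < 173 OR width_cm >= 62 → 10
parcel=N25: length_cm < 81 → 26
parcel=N27: length_cm < 160 AND width_cm < 78 → 17
parcel=N43: length_cm < 81 → 26
parcel=N44: length_cm < 81 → 26
parcel=N57: length_cm < 173 OR width_cm >= 62 → 10
parcel=N59: length_cm < 81 → 26
parcel=N79: length_cm < 173 OR width_cm >= 62 → 10
parcel=N83: length_cm < 81 → 26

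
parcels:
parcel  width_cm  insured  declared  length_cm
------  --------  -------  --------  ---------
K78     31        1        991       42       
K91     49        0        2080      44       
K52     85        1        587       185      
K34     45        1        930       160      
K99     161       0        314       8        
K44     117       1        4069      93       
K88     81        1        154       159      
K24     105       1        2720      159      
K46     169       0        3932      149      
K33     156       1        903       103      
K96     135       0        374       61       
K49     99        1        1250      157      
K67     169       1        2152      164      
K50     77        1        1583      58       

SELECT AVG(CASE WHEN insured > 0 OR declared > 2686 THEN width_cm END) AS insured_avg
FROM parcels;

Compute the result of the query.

103.0909090909

parcel=K78: ✓ → 31
parcel=K91: ✗
parcel=K52: ✓ → 85
parcel=K34: ✓ → 45
parcel=K99: ✗
parcel=K44: ✓ → 117
parcel=K88: ✓ → 81
parcel=K24: ✓ → 105
parcel=K46: ✓ → 169
parcel=K33: ✓ → 156
parcel=K96: ✗
parcel=K49: ✓ → 99
parcel=K67: ✓ → 169
parcel=K50: ✓ → 77
insured_avg = (31 + 85 + 45 + 117 + 81 + 105 + 169 + 156 + 99 + 169 + 77) / 11 = 103.0909090909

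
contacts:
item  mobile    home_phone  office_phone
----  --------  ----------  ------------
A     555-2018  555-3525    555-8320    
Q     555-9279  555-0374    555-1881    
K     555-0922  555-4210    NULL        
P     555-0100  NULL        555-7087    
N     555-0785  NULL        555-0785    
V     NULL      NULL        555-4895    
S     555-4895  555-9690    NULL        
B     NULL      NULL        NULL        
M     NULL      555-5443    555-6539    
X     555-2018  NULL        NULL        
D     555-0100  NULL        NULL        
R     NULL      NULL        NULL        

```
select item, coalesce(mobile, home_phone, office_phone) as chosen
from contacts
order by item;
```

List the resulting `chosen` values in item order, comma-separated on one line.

item=A: mobile=555-2018 → 555-2018
item=B: mobile=NULL, home_phone=NULL, office_phone=NULL (all NULL) → NULL
item=D: mobile=555-0100 → 555-0100
item=K: mobile=555-0922 → 555-0922
item=M: mobile=NULL, home_phone=555-5443 → 555-5443
item=N: mobile=555-0785 → 555-0785
item=P: mobile=555-0100 → 555-0100
item=Q: mobile=555-9279 → 555-9279
item=R: mobile=NULL, home_phone=NULL, office_phone=NULL (all NULL) → NULL
item=S: mobile=555-4895 → 555-4895
item=V: mobile=NULL, home_phone=NULL, office_phone=555-4895 → 555-4895
item=X: mobile=555-2018 → 555-2018

555-2018, NULL, 555-0100, 555-0922, 555-5443, 555-0785, 555-0100, 555-9279, NULL, 555-4895, 555-4895, 555-2018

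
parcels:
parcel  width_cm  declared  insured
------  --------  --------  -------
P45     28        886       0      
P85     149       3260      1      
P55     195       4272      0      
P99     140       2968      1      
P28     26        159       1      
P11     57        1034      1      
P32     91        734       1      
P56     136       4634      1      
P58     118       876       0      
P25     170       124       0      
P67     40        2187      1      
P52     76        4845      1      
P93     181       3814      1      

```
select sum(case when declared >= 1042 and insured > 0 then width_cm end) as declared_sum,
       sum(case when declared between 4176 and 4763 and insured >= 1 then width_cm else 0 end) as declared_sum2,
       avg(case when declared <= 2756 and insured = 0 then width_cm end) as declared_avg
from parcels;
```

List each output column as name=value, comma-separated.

[declared_sum: declared >= 1042 and insured > 0]
parcel=P45: ✗
parcel=P85: ✓ → 149
parcel=P55: ✗
parcel=P99: ✓ → 140
parcel=P28: ✗
parcel=P11: ✗
parcel=P32: ✗
parcel=P56: ✓ → 136
parcel=P58: ✗
parcel=P25: ✗
parcel=P67: ✓ → 40
parcel=P52: ✓ → 76
parcel=P93: ✓ → 181
declared_sum = 149 + 140 + 136 + 40 + 76 + 181 = 722
—
[declared_sum2: declared between 4176 and 4763 and insured >= 1]
parcel=P45: ✗
parcel=P85: ✗
parcel=P55: ✗
parcel=P99: ✗
parcel=P28: ✗
parcel=P11: ✗
parcel=P32: ✗
parcel=P56: ✓ → 136
parcel=P58: ✗
parcel=P25: ✗
parcel=P67: ✗
parcel=P52: ✗
parcel=P93: ✗
declared_sum2 = 136
—
[declared_avg: declared <= 2756 and insured = 0]
parcel=P45: ✓ → 28
parcel=P85: ✗
parcel=P55: ✗
parcel=P99: ✗
parcel=P28: ✗
parcel=P11: ✗
parcel=P32: ✗
parcel=P56: ✗
parcel=P58: ✓ → 118
parcel=P25: ✓ → 170
parcel=P67: ✗
parcel=P52: ✗
parcel=P93: ✗
declared_avg = (28 + 118 + 170) / 3 = 105.3333333333

declared_sum=722, declared_sum2=136, declared_avg=105.3333333333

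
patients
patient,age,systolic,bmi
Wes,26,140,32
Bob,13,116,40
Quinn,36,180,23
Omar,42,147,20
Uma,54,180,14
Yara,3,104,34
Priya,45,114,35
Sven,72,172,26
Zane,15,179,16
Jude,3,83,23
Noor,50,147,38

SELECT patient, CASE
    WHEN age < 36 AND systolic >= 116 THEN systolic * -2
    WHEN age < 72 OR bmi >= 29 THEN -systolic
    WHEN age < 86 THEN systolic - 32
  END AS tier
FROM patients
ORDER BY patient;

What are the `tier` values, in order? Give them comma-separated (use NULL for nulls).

-232, -83, -147, -147, -114, -180, 140, -180, -280, -104, -358

patient=Bob: age < 36 AND systolic >= 116 → -232
patient=Jude: age < 72 OR bmi >= 29 → -83
patient=Noor: age < 72 OR bmi >= 29 → -147
patient=Omar: age < 72 OR bmi >= 29 → -147
patient=Priya: age < 72 OR bmi >= 29 → -114
patient=Quinn: age < 72 OR bmi >= 29 → -180
patient=Sven: age < 86 → 140
patient=Uma: age < 72 OR bmi >= 29 → -180
patient=Wes: age < 36 AND systolic >= 116 → -280
patient=Yara: age < 72 OR bmi >= 29 → -104
patient=Zane: age < 36 AND systolic >= 116 → -358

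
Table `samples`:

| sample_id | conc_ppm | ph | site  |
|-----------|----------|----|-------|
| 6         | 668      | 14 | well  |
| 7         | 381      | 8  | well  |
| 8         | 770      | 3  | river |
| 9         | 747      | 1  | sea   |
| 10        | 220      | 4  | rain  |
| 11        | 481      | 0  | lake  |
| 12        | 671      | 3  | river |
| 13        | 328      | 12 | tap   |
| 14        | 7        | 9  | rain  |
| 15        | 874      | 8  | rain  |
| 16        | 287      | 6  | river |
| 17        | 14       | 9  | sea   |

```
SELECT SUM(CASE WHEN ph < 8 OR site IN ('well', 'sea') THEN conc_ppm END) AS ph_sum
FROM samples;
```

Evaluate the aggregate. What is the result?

sample_id=6: ✓ → 668
sample_id=7: ✓ → 381
sample_id=8: ✓ → 770
sample_id=9: ✓ → 747
sample_id=10: ✓ → 220
sample_id=11: ✓ → 481
sample_id=12: ✓ → 671
sample_id=13: ✗
sample_id=14: ✗
sample_id=15: ✗
sample_id=16: ✓ → 287
sample_id=17: ✓ → 14
ph_sum = 668 + 381 + 770 + 747 + 220 + 481 + 671 + 287 + 14 = 4239

4239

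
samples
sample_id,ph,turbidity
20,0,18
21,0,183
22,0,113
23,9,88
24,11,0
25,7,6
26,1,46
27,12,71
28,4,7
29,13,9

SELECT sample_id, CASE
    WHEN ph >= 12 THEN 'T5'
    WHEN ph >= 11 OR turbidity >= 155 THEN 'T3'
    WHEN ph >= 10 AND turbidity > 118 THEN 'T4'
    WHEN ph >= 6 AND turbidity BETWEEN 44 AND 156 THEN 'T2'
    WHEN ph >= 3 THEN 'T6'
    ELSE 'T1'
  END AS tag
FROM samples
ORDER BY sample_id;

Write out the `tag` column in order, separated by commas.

T1, T3, T1, T2, T3, T6, T1, T5, T6, T5

sample_id=20: ELSE → T1
sample_id=21: ph >= 11 OR turbidity >= 155 → T3
sample_id=22: ELSE → T1
sample_id=23: ph >= 6 AND turbidity BETWEEN 44 AND 156 → T2
sample_id=24: ph >= 11 OR turbidity >= 155 → T3
sample_id=25: ph >= 3 → T6
sample_id=26: ELSE → T1
sample_id=27: ph >= 12 → T5
sample_id=28: ph >= 3 → T6
sample_id=29: ph >= 12 → T5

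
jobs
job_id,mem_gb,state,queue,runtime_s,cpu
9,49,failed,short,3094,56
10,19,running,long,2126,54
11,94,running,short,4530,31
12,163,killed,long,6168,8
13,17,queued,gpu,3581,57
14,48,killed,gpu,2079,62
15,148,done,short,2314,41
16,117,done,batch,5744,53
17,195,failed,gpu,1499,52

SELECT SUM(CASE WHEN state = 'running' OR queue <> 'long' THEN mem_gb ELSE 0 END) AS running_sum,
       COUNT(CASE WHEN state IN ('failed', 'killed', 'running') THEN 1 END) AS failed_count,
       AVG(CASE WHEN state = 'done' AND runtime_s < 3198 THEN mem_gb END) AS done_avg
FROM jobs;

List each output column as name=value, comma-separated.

[running_sum: state = 'running' OR queue <> 'long']
job_id=9: ✓ → 49
job_id=10: ✓ → 19
job_id=11: ✓ → 94
job_id=12: ✗
job_id=13: ✓ → 17
job_id=14: ✓ → 48
job_id=15: ✓ → 148
job_id=16: ✓ → 117
job_id=17: ✓ → 195
running_sum = 49 + 19 + 94 + 17 + 48 + 148 + 117 + 195 = 687
—
[failed_count: state IN ('failed', 'killed', 'running')]
job_id=9: ✓ → 1
job_id=10: ✓ → 1
job_id=11: ✓ → 1
job_id=12: ✓ → 1
job_id=13: ✗
job_id=14: ✓ → 1
job_id=15: ✗
job_id=16: ✗
job_id=17: ✓ → 1
failed_count = COUNT(1, 1, 1, 1, 1, 1) = 6
—
[done_avg: state = 'done' AND runtime_s < 3198]
job_id=9: ✗
job_id=10: ✗
job_id=11: ✗
job_id=12: ✗
job_id=13: ✗
job_id=14: ✗
job_id=15: ✓ → 148
job_id=16: ✗
job_id=17: ✗
done_avg = 148

running_sum=687, failed_count=6, done_avg=148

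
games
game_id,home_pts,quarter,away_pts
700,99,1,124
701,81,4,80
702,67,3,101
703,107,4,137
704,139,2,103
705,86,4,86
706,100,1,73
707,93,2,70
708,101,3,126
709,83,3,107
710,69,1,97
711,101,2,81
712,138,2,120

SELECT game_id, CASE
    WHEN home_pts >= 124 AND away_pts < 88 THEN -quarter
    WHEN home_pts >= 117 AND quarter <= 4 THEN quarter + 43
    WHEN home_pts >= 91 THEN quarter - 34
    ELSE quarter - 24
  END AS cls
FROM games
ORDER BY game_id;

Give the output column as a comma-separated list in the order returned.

game_id=700: home_pts >= 91 → -33
game_id=701: ELSE → -20
game_id=702: ELSE → -21
game_id=703: home_pts >= 91 → -30
game_id=704: home_pts >= 117 AND quarter <= 4 → 45
game_id=705: ELSE → -20
game_id=706: home_pts >= 91 → -33
game_id=707: home_pts >= 91 → -32
game_id=708: home_pts >= 91 → -31
game_id=709: ELSE → -21
game_id=710: ELSE → -23
game_id=711: home_pts >= 91 → -32
game_id=712: home_pts >= 117 AND quarter <= 4 → 45

-33, -20, -21, -30, 45, -20, -33, -32, -31, -21, -23, -32, 45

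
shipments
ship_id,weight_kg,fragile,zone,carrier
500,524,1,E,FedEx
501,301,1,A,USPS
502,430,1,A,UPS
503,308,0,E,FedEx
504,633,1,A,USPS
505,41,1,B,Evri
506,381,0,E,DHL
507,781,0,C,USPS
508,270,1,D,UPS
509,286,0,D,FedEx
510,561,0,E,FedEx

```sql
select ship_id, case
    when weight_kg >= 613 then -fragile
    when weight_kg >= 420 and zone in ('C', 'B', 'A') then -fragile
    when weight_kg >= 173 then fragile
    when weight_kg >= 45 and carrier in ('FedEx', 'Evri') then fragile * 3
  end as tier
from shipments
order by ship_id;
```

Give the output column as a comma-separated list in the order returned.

ship_id=500: weight_kg >= 173 → 1
ship_id=501: weight_kg >= 173 → 1
ship_id=502: weight_kg >= 420 and zone in ('C', 'B', 'A') → -1
ship_id=503: weight_kg >= 173 → 0
ship_id=504: weight_kg >= 613 → -1
ship_id=505: (no match → NULL) → NULL
ship_id=506: weight_kg >= 173 → 0
ship_id=507: weight_kg >= 613 → 0
ship_id=508: weight_kg >= 173 → 1
ship_id=509: weight_kg >= 173 → 0
ship_id=510: weight_kg >= 173 → 0

1, 1, -1, 0, -1, NULL, 0, 0, 1, 0, 0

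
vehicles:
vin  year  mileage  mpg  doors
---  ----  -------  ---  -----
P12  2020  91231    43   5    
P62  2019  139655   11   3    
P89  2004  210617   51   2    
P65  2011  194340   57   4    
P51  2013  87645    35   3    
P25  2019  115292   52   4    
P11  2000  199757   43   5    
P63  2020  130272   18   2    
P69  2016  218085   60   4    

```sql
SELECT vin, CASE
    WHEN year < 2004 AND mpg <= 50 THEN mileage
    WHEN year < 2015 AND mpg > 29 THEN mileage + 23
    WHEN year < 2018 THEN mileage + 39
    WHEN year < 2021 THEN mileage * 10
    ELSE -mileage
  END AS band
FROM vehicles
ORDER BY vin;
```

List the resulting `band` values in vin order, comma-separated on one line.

199757, 912310, 1152920, 87668, 1396550, 1302720, 194363, 218124, 210640

vin=P11: year < 2004 AND mpg <= 50 → 199757
vin=P12: year < 2021 → 912310
vin=P25: year < 2021 → 1152920
vin=P51: year < 2015 AND mpg > 29 → 87668
vin=P62: year < 2021 → 1396550
vin=P63: year < 2021 → 1302720
vin=P65: year < 2015 AND mpg > 29 → 194363
vin=P69: year < 2018 → 218124
vin=P89: year < 2015 AND mpg > 29 → 210640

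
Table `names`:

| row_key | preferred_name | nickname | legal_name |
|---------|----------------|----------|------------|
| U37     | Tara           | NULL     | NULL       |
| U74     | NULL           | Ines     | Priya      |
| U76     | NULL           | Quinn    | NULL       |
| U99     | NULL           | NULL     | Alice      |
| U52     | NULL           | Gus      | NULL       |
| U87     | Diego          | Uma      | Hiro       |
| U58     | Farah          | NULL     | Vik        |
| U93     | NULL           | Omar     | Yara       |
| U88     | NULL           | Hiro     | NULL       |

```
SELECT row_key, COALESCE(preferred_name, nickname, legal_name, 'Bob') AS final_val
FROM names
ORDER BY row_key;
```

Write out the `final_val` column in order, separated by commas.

row_key=U37: preferred_name=Tara → Tara
row_key=U52: preferred_name=NULL, nickname=Gus → Gus
row_key=U58: preferred_name=Farah → Farah
row_key=U74: preferred_name=NULL, nickname=Ines → Ines
row_key=U76: preferred_name=NULL, nickname=Quinn → Quinn
row_key=U87: preferred_name=Diego → Diego
row_key=U88: preferred_name=NULL, nickname=Hiro → Hiro
row_key=U93: preferred_name=NULL, nickname=Omar → Omar
row_key=U99: preferred_name=NULL, nickname=NULL, legal_name=Alice → Alice

Tara, Gus, Farah, Ines, Quinn, Diego, Hiro, Omar, Alice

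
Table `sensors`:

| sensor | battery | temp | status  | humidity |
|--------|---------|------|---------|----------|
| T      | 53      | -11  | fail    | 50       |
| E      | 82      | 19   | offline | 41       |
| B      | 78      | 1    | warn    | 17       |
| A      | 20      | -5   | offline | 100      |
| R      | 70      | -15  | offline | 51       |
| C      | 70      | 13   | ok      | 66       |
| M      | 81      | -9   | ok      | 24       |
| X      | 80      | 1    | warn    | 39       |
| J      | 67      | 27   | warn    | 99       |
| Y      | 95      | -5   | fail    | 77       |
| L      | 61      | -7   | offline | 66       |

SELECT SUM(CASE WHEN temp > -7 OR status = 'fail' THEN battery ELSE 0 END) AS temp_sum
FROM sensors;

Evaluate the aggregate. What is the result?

545

sensor=T: ✓ → 53
sensor=E: ✓ → 82
sensor=B: ✓ → 78
sensor=A: ✓ → 20
sensor=R: ✗
sensor=C: ✓ → 70
sensor=M: ✗
sensor=X: ✓ → 80
sensor=J: ✓ → 67
sensor=Y: ✓ → 95
sensor=L: ✗
temp_sum = 53 + 82 + 78 + 20 + 70 + 80 + 67 + 95 = 545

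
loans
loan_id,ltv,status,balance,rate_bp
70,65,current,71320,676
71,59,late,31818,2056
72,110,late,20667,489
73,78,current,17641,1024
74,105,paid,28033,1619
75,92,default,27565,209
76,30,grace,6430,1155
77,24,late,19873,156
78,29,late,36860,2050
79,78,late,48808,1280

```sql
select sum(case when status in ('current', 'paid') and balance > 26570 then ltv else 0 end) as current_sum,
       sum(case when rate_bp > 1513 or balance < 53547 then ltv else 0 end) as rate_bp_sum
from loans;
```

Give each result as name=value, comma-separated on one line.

current_sum=170, rate_bp_sum=605

[current_sum: status in ('current', 'paid') and balance > 26570]
loan_id=70: ✓ → 65
loan_id=71: ✗
loan_id=72: ✗
loan_id=73: ✗
loan_id=74: ✓ → 105
loan_id=75: ✗
loan_id=76: ✗
loan_id=77: ✗
loan_id=78: ✗
loan_id=79: ✗
current_sum = 65 + 105 = 170
—
[rate_bp_sum: rate_bp > 1513 or balance < 53547]
loan_id=70: ✗
loan_id=71: ✓ → 59
loan_id=72: ✓ → 110
loan_id=73: ✓ → 78
loan_id=74: ✓ → 105
loan_id=75: ✓ → 92
loan_id=76: ✓ → 30
loan_id=77: ✓ → 24
loan_id=78: ✓ → 29
loan_id=79: ✓ → 78
rate_bp_sum = 59 + 110 + 78 + 105 + 92 + 30 + 24 + 29 + 78 = 605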